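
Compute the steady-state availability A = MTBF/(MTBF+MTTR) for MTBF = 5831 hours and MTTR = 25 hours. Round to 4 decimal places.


MTBF = 5831
MTTR = 25
MTBF + MTTR = 5856
A = 5831 / 5856
A = 0.9957

0.9957


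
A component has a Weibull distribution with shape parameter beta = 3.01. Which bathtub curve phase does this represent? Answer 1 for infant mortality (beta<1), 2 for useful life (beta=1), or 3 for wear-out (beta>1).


beta = 3.01
Compare beta to 1:
beta < 1 => infant mortality (phase 1)
beta = 1 => useful life (phase 2)
beta > 1 => wear-out (phase 3)
Since beta = 3.01, this is wear-out (increasing failure rate)
Phase = 3

3


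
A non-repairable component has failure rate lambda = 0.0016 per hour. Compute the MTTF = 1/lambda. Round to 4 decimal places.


lambda = 0.0016
MTTF = 1 / 0.0016
MTTF = 625.0

625.0


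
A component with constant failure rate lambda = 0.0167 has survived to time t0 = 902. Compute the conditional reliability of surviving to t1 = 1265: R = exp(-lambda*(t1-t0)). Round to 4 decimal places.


lambda = 0.0167
t0 = 902, t1 = 1265
t1 - t0 = 363
lambda * (t1-t0) = 0.0167 * 363 = 6.0621
R = exp(-6.0621)
R = 0.0023

0.0023


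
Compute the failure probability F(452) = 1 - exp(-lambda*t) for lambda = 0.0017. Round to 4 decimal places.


lambda = 0.0017, t = 452
lambda * t = 0.7684
exp(-0.7684) = 0.4638
F(t) = 1 - 0.4638
F(t) = 0.5362

0.5362


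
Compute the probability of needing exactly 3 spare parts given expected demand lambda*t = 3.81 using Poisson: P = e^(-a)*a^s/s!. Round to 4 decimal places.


a = 3.81, s = 3
e^(-a) = e^(-3.81) = 0.0221
a^s = 3.81^3 = 55.3063
s! = 6
P = 0.0221 * 55.3063 / 6
P = 0.2042

0.2042


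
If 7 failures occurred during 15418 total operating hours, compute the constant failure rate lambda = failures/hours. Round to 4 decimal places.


failures = 7
total_hours = 15418
lambda = 7 / 15418
lambda = 0.0005

0.0005


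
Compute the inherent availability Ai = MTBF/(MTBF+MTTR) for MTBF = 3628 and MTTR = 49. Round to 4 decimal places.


MTBF = 3628
MTTR = 49
MTBF + MTTR = 3677
Ai = 3628 / 3677
Ai = 0.9867

0.9867


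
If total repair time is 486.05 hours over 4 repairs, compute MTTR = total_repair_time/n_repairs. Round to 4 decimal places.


total_repair_time = 486.05
n_repairs = 4
MTTR = 486.05 / 4
MTTR = 121.5125

121.5125


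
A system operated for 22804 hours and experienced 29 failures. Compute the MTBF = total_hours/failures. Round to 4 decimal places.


total_hours = 22804
failures = 29
MTBF = 22804 / 29
MTBF = 786.3448

786.3448


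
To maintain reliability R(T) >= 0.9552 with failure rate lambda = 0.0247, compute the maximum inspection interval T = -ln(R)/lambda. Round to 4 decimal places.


R_target = 0.9552
lambda = 0.0247
-ln(0.9552) = 0.0458
T = 0.0458 / 0.0247
T = 1.8556

1.8556


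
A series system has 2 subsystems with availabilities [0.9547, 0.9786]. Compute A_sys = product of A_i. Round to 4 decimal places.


Subsystems: [0.9547, 0.9786]
After subsystem 1 (A=0.9547): product = 0.9547
After subsystem 2 (A=0.9786): product = 0.9343
A_sys = 0.9343

0.9343


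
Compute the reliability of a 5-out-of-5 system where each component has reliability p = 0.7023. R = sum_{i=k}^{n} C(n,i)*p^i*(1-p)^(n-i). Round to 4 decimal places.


k = 5, n = 5, p = 0.7023
i=5: C(5,5)=1 * 0.7023^5 * 0.2977^0 = 0.1708
R = sum of terms = 0.1708

0.1708


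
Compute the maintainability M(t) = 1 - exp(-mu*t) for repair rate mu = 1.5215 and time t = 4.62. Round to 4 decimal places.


mu = 1.5215, t = 4.62
mu * t = 1.5215 * 4.62 = 7.0293
exp(-7.0293) = 0.0009
M(t) = 1 - 0.0009
M(t) = 0.9991

0.9991


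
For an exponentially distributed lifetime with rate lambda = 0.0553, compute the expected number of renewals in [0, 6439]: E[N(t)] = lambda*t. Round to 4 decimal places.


lambda = 0.0553
t = 6439
E[N(t)] = lambda * t
E[N(t)] = 0.0553 * 6439
E[N(t)] = 356.0767

356.0767


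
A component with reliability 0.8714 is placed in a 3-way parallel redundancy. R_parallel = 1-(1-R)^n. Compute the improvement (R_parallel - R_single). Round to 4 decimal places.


R_single = 0.8714, n = 3
1 - R_single = 0.1286
(1 - R_single)^n = 0.1286^3 = 0.0021
R_parallel = 1 - 0.0021 = 0.9979
Improvement = 0.9979 - 0.8714
Improvement = 0.1265

0.1265


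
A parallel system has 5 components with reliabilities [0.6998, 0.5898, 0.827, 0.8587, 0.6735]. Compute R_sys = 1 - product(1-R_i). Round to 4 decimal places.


Components: [0.6998, 0.5898, 0.827, 0.8587, 0.6735]
(1 - 0.6998) = 0.3002, running product = 0.3002
(1 - 0.5898) = 0.4102, running product = 0.1231
(1 - 0.827) = 0.173, running product = 0.0213
(1 - 0.8587) = 0.1413, running product = 0.003
(1 - 0.6735) = 0.3265, running product = 0.001
Product of (1-R_i) = 0.001
R_sys = 1 - 0.001 = 0.999

0.999


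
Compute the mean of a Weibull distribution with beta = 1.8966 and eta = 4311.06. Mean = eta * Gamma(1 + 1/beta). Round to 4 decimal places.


beta = 1.8966, eta = 4311.06
1/beta = 0.5273
1 + 1/beta = 1.5273
Gamma(1.5273) = 0.8874
Mean = 4311.06 * 0.8874
Mean = 3825.6975

3825.6975


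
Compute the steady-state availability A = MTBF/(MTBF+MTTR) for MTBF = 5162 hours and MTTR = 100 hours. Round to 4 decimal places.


MTBF = 5162
MTTR = 100
MTBF + MTTR = 5262
A = 5162 / 5262
A = 0.981

0.981


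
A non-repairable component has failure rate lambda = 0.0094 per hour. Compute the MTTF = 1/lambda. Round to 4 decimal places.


lambda = 0.0094
MTTF = 1 / 0.0094
MTTF = 106.383

106.383


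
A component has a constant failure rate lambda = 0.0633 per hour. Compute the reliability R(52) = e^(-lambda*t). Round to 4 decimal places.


lambda = 0.0633
t = 52
lambda * t = 3.2916
R(t) = e^(-3.2916)
R(t) = 0.0372

0.0372


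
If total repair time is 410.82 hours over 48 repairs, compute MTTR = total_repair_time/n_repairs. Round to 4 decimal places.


total_repair_time = 410.82
n_repairs = 48
MTTR = 410.82 / 48
MTTR = 8.5587

8.5587


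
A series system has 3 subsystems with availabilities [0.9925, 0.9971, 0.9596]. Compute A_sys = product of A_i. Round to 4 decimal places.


Subsystems: [0.9925, 0.9971, 0.9596]
After subsystem 1 (A=0.9925): product = 0.9925
After subsystem 2 (A=0.9971): product = 0.9896
After subsystem 3 (A=0.9596): product = 0.9496
A_sys = 0.9496

0.9496


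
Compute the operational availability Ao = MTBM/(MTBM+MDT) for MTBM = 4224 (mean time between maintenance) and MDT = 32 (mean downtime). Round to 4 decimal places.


MTBM = 4224
MDT = 32
MTBM + MDT = 4256
Ao = 4224 / 4256
Ao = 0.9925

0.9925


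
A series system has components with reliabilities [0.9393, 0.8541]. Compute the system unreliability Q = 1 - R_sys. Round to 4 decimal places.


Components: [0.9393, 0.8541]
After component 1: product = 0.9393
After component 2: product = 0.8023
R_sys = 0.8023
Q = 1 - 0.8023 = 0.1977

0.1977


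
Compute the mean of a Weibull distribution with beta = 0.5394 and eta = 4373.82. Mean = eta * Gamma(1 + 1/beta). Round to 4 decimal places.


beta = 0.5394, eta = 4373.82
1/beta = 1.8539
1 + 1/beta = 2.8539
Gamma(2.8539) = 1.7553
Mean = 4373.82 * 1.7553
Mean = 7677.3368

7677.3368


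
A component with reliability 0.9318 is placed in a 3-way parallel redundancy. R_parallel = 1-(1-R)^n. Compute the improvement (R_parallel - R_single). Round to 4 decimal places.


R_single = 0.9318, n = 3
1 - R_single = 0.0682
(1 - R_single)^n = 0.0682^3 = 0.0003
R_parallel = 1 - 0.0003 = 0.9997
Improvement = 0.9997 - 0.9318
Improvement = 0.0679

0.0679


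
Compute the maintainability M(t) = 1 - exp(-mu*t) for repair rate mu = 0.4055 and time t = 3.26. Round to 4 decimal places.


mu = 0.4055, t = 3.26
mu * t = 0.4055 * 3.26 = 1.3219
exp(-1.3219) = 0.2666
M(t) = 1 - 0.2666
M(t) = 0.7334

0.7334


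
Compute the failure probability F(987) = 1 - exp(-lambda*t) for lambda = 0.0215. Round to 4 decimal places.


lambda = 0.0215, t = 987
lambda * t = 21.2205
exp(-21.2205) = 0.0
F(t) = 1 - 0.0
F(t) = 1.0

1.0


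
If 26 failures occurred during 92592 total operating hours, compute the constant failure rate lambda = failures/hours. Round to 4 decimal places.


failures = 26
total_hours = 92592
lambda = 26 / 92592
lambda = 0.0003

0.0003


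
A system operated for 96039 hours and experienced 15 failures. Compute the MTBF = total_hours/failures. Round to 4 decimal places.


total_hours = 96039
failures = 15
MTBF = 96039 / 15
MTBF = 6402.6

6402.6


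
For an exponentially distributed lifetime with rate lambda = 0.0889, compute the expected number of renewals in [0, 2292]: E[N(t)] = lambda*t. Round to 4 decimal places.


lambda = 0.0889
t = 2292
E[N(t)] = lambda * t
E[N(t)] = 0.0889 * 2292
E[N(t)] = 203.7588

203.7588


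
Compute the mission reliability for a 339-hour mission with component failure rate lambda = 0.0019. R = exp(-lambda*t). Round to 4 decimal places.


lambda = 0.0019
mission_time = 339
lambda * t = 0.0019 * 339 = 0.6441
R = exp(-0.6441)
R = 0.5251

0.5251


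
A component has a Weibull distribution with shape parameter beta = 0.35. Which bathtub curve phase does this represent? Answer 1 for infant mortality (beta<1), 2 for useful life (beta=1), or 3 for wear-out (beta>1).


beta = 0.35
Compare beta to 1:
beta < 1 => infant mortality (phase 1)
beta = 1 => useful life (phase 2)
beta > 1 => wear-out (phase 3)
Since beta = 0.35, this is infant mortality (decreasing failure rate)
Phase = 1

1


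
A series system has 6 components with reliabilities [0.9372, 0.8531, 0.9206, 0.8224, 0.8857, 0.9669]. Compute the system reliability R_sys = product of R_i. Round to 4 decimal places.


Components: [0.9372, 0.8531, 0.9206, 0.8224, 0.8857, 0.9669]
After component 1 (R=0.9372): product = 0.9372
After component 2 (R=0.8531): product = 0.7995
After component 3 (R=0.9206): product = 0.736
After component 4 (R=0.8224): product = 0.6053
After component 5 (R=0.8857): product = 0.5361
After component 6 (R=0.9669): product = 0.5184
R_sys = 0.5184

0.5184


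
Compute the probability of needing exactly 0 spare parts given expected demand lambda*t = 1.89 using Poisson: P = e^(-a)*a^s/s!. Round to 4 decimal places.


a = 1.89, s = 0
e^(-a) = e^(-1.89) = 0.1511
a^s = 1.89^0 = 1.0
s! = 1
P = 0.1511 * 1.0 / 1
P = 0.1511

0.1511


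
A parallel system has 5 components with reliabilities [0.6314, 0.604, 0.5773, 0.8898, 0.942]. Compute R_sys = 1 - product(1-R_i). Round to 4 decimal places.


Components: [0.6314, 0.604, 0.5773, 0.8898, 0.942]
(1 - 0.6314) = 0.3686, running product = 0.3686
(1 - 0.604) = 0.396, running product = 0.146
(1 - 0.5773) = 0.4227, running product = 0.0617
(1 - 0.8898) = 0.1102, running product = 0.0068
(1 - 0.942) = 0.058, running product = 0.0004
Product of (1-R_i) = 0.0004
R_sys = 1 - 0.0004 = 0.9996

0.9996


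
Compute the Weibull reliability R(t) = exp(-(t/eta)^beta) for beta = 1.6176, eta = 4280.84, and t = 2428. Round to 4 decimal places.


beta = 1.6176, eta = 4280.84, t = 2428
t/eta = 2428 / 4280.84 = 0.5672
(t/eta)^beta = 0.5672^1.6176 = 0.3996
R(t) = exp(-0.3996)
R(t) = 0.6706

0.6706


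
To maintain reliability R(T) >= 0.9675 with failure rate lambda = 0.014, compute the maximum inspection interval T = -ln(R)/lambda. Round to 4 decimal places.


R_target = 0.9675
lambda = 0.014
-ln(0.9675) = 0.033
T = 0.033 / 0.014
T = 2.36

2.36


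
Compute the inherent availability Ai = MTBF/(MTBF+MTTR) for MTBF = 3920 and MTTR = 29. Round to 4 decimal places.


MTBF = 3920
MTTR = 29
MTBF + MTTR = 3949
Ai = 3920 / 3949
Ai = 0.9927

0.9927


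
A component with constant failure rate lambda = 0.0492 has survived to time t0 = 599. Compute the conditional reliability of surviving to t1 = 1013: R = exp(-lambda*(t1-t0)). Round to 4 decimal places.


lambda = 0.0492
t0 = 599, t1 = 1013
t1 - t0 = 414
lambda * (t1-t0) = 0.0492 * 414 = 20.3688
R = exp(-20.3688)
R = 0.0

0.0


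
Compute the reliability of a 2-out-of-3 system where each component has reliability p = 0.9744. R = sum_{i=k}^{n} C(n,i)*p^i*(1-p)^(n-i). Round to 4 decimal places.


k = 2, n = 3, p = 0.9744
i=2: C(3,2)=3 * 0.9744^2 * 0.0256^1 = 0.0729
i=3: C(3,3)=1 * 0.9744^3 * 0.0256^0 = 0.9251
R = sum of terms = 0.9981

0.9981


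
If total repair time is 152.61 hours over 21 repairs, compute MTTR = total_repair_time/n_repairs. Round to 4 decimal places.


total_repair_time = 152.61
n_repairs = 21
MTTR = 152.61 / 21
MTTR = 7.2671

7.2671


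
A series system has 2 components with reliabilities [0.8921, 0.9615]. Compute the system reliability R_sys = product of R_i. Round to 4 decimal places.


Components: [0.8921, 0.9615]
After component 1 (R=0.8921): product = 0.8921
After component 2 (R=0.9615): product = 0.8578
R_sys = 0.8578

0.8578


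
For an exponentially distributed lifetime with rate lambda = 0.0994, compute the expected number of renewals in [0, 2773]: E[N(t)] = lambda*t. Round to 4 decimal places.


lambda = 0.0994
t = 2773
E[N(t)] = lambda * t
E[N(t)] = 0.0994 * 2773
E[N(t)] = 275.6362

275.6362


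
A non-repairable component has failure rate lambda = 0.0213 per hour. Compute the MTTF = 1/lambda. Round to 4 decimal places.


lambda = 0.0213
MTTF = 1 / 0.0213
MTTF = 46.9484

46.9484


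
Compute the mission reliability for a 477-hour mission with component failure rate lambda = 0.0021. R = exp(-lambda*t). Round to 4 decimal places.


lambda = 0.0021
mission_time = 477
lambda * t = 0.0021 * 477 = 1.0017
R = exp(-1.0017)
R = 0.3673

0.3673


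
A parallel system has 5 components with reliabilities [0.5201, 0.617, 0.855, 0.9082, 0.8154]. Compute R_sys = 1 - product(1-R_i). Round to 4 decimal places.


Components: [0.5201, 0.617, 0.855, 0.9082, 0.8154]
(1 - 0.5201) = 0.4799, running product = 0.4799
(1 - 0.617) = 0.383, running product = 0.1838
(1 - 0.855) = 0.145, running product = 0.0267
(1 - 0.9082) = 0.0918, running product = 0.0024
(1 - 0.8154) = 0.1846, running product = 0.0005
Product of (1-R_i) = 0.0005
R_sys = 1 - 0.0005 = 0.9995

0.9995


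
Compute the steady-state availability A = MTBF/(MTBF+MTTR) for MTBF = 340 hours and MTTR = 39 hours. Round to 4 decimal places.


MTBF = 340
MTTR = 39
MTBF + MTTR = 379
A = 340 / 379
A = 0.8971

0.8971


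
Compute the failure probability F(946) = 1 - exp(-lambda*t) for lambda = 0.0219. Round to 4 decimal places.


lambda = 0.0219, t = 946
lambda * t = 20.7174
exp(-20.7174) = 0.0
F(t) = 1 - 0.0
F(t) = 1.0

1.0


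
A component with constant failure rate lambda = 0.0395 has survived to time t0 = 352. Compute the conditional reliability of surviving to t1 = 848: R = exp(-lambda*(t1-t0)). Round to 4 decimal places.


lambda = 0.0395
t0 = 352, t1 = 848
t1 - t0 = 496
lambda * (t1-t0) = 0.0395 * 496 = 19.592
R = exp(-19.592)
R = 0.0

0.0


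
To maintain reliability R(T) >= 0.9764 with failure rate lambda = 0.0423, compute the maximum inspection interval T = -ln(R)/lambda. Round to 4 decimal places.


R_target = 0.9764
lambda = 0.0423
-ln(0.9764) = 0.0239
T = 0.0239 / 0.0423
T = 0.5646

0.5646


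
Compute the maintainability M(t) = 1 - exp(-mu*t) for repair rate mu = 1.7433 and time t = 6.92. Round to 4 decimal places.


mu = 1.7433, t = 6.92
mu * t = 1.7433 * 6.92 = 12.0636
exp(-12.0636) = 0.0
M(t) = 1 - 0.0
M(t) = 1.0

1.0


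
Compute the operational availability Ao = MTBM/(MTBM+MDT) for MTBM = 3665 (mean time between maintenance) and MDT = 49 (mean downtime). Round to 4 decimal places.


MTBM = 3665
MDT = 49
MTBM + MDT = 3714
Ao = 3665 / 3714
Ao = 0.9868

0.9868


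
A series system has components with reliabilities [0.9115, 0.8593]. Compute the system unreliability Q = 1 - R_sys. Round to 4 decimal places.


Components: [0.9115, 0.8593]
After component 1: product = 0.9115
After component 2: product = 0.7833
R_sys = 0.7833
Q = 1 - 0.7833 = 0.2167

0.2167


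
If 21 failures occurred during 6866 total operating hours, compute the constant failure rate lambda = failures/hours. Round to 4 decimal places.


failures = 21
total_hours = 6866
lambda = 21 / 6866
lambda = 0.0031

0.0031


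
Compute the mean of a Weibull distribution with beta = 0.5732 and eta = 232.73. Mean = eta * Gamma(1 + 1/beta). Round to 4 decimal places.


beta = 0.5732, eta = 232.73
1/beta = 1.7446
1 + 1/beta = 2.7446
Gamma(2.7446) = 1.6013
Mean = 232.73 * 1.6013
Mean = 372.6618

372.6618


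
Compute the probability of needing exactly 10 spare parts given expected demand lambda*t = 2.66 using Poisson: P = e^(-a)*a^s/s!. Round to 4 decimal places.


a = 2.66, s = 10
e^(-a) = e^(-2.66) = 0.0699
a^s = 2.66^10 = 17734.3946
s! = 3628800
P = 0.0699 * 17734.3946 / 3628800
P = 0.0003

0.0003


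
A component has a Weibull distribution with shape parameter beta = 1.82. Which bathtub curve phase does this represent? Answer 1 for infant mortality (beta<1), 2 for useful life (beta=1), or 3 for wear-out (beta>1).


beta = 1.82
Compare beta to 1:
beta < 1 => infant mortality (phase 1)
beta = 1 => useful life (phase 2)
beta > 1 => wear-out (phase 3)
Since beta = 1.82, this is wear-out (increasing failure rate)
Phase = 3

3


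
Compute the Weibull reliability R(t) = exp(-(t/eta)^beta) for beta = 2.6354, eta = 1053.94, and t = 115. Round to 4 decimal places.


beta = 2.6354, eta = 1053.94, t = 115
t/eta = 115 / 1053.94 = 0.1091
(t/eta)^beta = 0.1091^2.6354 = 0.0029
R(t) = exp(-0.0029)
R(t) = 0.9971

0.9971


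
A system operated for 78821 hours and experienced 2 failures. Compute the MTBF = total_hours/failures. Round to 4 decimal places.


total_hours = 78821
failures = 2
MTBF = 78821 / 2
MTBF = 39410.5

39410.5


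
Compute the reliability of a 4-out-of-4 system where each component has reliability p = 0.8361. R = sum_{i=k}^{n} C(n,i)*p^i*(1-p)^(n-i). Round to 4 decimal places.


k = 4, n = 4, p = 0.8361
i=4: C(4,4)=1 * 0.8361^4 * 0.1639^0 = 0.4887
R = sum of terms = 0.4887

0.4887


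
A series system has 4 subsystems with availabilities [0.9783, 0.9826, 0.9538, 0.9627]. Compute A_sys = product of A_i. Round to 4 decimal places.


Subsystems: [0.9783, 0.9826, 0.9538, 0.9627]
After subsystem 1 (A=0.9783): product = 0.9783
After subsystem 2 (A=0.9826): product = 0.9613
After subsystem 3 (A=0.9538): product = 0.9169
After subsystem 4 (A=0.9627): product = 0.8827
A_sys = 0.8827

0.8827


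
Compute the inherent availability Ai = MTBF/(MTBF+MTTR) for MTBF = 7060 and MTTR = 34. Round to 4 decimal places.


MTBF = 7060
MTTR = 34
MTBF + MTTR = 7094
Ai = 7060 / 7094
Ai = 0.9952

0.9952


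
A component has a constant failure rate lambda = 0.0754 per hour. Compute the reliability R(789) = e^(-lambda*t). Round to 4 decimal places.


lambda = 0.0754
t = 789
lambda * t = 59.4906
R(t) = e^(-59.4906)
R(t) = 0.0

0.0


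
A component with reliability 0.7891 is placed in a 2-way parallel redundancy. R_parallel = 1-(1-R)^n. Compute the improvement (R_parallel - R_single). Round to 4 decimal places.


R_single = 0.7891, n = 2
1 - R_single = 0.2109
(1 - R_single)^n = 0.2109^2 = 0.0445
R_parallel = 1 - 0.0445 = 0.9555
Improvement = 0.9555 - 0.7891
Improvement = 0.1664

0.1664


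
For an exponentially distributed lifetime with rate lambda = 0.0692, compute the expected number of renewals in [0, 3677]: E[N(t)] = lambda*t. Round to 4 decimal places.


lambda = 0.0692
t = 3677
E[N(t)] = lambda * t
E[N(t)] = 0.0692 * 3677
E[N(t)] = 254.4484

254.4484


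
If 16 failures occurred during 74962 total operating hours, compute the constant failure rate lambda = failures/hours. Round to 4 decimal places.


failures = 16
total_hours = 74962
lambda = 16 / 74962
lambda = 0.0002

0.0002


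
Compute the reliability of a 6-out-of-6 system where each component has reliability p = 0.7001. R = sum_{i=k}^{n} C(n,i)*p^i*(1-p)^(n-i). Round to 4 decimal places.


k = 6, n = 6, p = 0.7001
i=6: C(6,6)=1 * 0.7001^6 * 0.2999^0 = 0.1177
R = sum of terms = 0.1177

0.1177


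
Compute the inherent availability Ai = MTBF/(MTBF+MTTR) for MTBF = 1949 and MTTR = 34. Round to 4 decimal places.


MTBF = 1949
MTTR = 34
MTBF + MTTR = 1983
Ai = 1949 / 1983
Ai = 0.9829

0.9829


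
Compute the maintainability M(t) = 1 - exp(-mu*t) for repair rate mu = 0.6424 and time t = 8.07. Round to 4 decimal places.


mu = 0.6424, t = 8.07
mu * t = 0.6424 * 8.07 = 5.1842
exp(-5.1842) = 0.0056
M(t) = 1 - 0.0056
M(t) = 0.9944

0.9944


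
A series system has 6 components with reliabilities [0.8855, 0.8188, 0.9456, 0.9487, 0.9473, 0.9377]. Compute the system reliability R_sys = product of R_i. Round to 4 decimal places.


Components: [0.8855, 0.8188, 0.9456, 0.9487, 0.9473, 0.9377]
After component 1 (R=0.8855): product = 0.8855
After component 2 (R=0.8188): product = 0.725
After component 3 (R=0.9456): product = 0.6856
After component 4 (R=0.9487): product = 0.6504
After component 5 (R=0.9473): product = 0.6162
After component 6 (R=0.9377): product = 0.5778
R_sys = 0.5778

0.5778


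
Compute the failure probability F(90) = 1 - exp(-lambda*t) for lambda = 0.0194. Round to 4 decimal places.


lambda = 0.0194, t = 90
lambda * t = 1.746
exp(-1.746) = 0.1745
F(t) = 1 - 0.1745
F(t) = 0.8255

0.8255


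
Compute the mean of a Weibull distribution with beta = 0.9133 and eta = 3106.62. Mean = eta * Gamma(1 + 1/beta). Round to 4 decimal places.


beta = 0.9133, eta = 3106.62
1/beta = 1.0949
1 + 1/beta = 2.0949
Gamma(2.0949) = 1.0439
Mean = 3106.62 * 1.0439
Mean = 3243.0701

3243.0701


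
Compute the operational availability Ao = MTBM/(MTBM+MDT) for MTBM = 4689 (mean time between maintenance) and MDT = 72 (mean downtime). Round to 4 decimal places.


MTBM = 4689
MDT = 72
MTBM + MDT = 4761
Ao = 4689 / 4761
Ao = 0.9849

0.9849


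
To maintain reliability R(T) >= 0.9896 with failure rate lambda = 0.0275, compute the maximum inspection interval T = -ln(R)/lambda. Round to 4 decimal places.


R_target = 0.9896
lambda = 0.0275
-ln(0.9896) = 0.0105
T = 0.0105 / 0.0275
T = 0.3802

0.3802


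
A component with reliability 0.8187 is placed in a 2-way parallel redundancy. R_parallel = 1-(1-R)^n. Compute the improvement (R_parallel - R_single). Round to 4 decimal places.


R_single = 0.8187, n = 2
1 - R_single = 0.1813
(1 - R_single)^n = 0.1813^2 = 0.0329
R_parallel = 1 - 0.0329 = 0.9671
Improvement = 0.9671 - 0.8187
Improvement = 0.1484

0.1484


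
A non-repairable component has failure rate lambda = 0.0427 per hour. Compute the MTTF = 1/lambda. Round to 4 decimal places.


lambda = 0.0427
MTTF = 1 / 0.0427
MTTF = 23.4192

23.4192


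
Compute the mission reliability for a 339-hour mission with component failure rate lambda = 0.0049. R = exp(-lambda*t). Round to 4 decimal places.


lambda = 0.0049
mission_time = 339
lambda * t = 0.0049 * 339 = 1.6611
R = exp(-1.6611)
R = 0.1899

0.1899


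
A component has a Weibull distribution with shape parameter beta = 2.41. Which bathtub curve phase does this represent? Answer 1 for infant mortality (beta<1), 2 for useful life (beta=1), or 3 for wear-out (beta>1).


beta = 2.41
Compare beta to 1:
beta < 1 => infant mortality (phase 1)
beta = 1 => useful life (phase 2)
beta > 1 => wear-out (phase 3)
Since beta = 2.41, this is wear-out (increasing failure rate)
Phase = 3

3


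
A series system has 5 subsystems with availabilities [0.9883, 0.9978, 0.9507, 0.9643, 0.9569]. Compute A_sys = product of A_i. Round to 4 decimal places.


Subsystems: [0.9883, 0.9978, 0.9507, 0.9643, 0.9569]
After subsystem 1 (A=0.9883): product = 0.9883
After subsystem 2 (A=0.9978): product = 0.9861
After subsystem 3 (A=0.9507): product = 0.9375
After subsystem 4 (A=0.9643): product = 0.904
After subsystem 5 (A=0.9569): product = 0.8651
A_sys = 0.8651

0.8651


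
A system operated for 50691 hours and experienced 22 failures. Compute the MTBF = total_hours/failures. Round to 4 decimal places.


total_hours = 50691
failures = 22
MTBF = 50691 / 22
MTBF = 2304.1364

2304.1364


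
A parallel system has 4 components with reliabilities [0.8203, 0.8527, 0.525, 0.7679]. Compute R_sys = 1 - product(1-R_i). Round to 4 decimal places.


Components: [0.8203, 0.8527, 0.525, 0.7679]
(1 - 0.8203) = 0.1797, running product = 0.1797
(1 - 0.8527) = 0.1473, running product = 0.0265
(1 - 0.525) = 0.475, running product = 0.0126
(1 - 0.7679) = 0.2321, running product = 0.0029
Product of (1-R_i) = 0.0029
R_sys = 1 - 0.0029 = 0.9971

0.9971


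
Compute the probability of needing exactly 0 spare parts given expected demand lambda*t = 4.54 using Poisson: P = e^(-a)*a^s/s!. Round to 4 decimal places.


a = 4.54, s = 0
e^(-a) = e^(-4.54) = 0.0107
a^s = 4.54^0 = 1.0
s! = 1
P = 0.0107 * 1.0 / 1
P = 0.0107

0.0107


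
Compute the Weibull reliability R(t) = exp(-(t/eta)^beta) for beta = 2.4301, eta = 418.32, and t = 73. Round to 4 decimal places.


beta = 2.4301, eta = 418.32, t = 73
t/eta = 73 / 418.32 = 0.1745
(t/eta)^beta = 0.1745^2.4301 = 0.0144
R(t) = exp(-0.0144)
R(t) = 0.9857

0.9857


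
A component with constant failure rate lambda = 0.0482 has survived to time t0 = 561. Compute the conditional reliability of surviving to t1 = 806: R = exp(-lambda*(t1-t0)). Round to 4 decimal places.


lambda = 0.0482
t0 = 561, t1 = 806
t1 - t0 = 245
lambda * (t1-t0) = 0.0482 * 245 = 11.809
R = exp(-11.809)
R = 0.0

0.0


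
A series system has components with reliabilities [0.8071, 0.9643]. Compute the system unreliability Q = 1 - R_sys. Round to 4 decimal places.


Components: [0.8071, 0.9643]
After component 1: product = 0.8071
After component 2: product = 0.7783
R_sys = 0.7783
Q = 1 - 0.7783 = 0.2217

0.2217


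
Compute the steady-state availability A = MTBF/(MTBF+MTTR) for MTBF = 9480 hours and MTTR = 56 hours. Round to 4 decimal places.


MTBF = 9480
MTTR = 56
MTBF + MTTR = 9536
A = 9480 / 9536
A = 0.9941

0.9941


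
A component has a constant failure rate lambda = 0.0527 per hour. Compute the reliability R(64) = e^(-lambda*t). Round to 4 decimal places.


lambda = 0.0527
t = 64
lambda * t = 3.3728
R(t) = e^(-3.3728)
R(t) = 0.0343

0.0343


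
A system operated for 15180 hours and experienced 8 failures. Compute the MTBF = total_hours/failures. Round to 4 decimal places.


total_hours = 15180
failures = 8
MTBF = 15180 / 8
MTBF = 1897.5

1897.5


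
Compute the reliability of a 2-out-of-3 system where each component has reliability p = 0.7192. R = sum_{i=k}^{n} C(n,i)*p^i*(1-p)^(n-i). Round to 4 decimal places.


k = 2, n = 3, p = 0.7192
i=2: C(3,2)=3 * 0.7192^2 * 0.2808^1 = 0.4357
i=3: C(3,3)=1 * 0.7192^3 * 0.2808^0 = 0.372
R = sum of terms = 0.8077

0.8077


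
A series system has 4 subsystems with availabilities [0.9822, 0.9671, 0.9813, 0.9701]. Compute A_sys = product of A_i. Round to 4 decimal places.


Subsystems: [0.9822, 0.9671, 0.9813, 0.9701]
After subsystem 1 (A=0.9822): product = 0.9822
After subsystem 2 (A=0.9671): product = 0.9499
After subsystem 3 (A=0.9813): product = 0.9321
After subsystem 4 (A=0.9701): product = 0.9043
A_sys = 0.9043

0.9043


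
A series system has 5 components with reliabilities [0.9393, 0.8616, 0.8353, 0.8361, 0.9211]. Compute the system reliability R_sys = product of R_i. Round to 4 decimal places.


Components: [0.9393, 0.8616, 0.8353, 0.8361, 0.9211]
After component 1 (R=0.9393): product = 0.9393
After component 2 (R=0.8616): product = 0.8093
After component 3 (R=0.8353): product = 0.676
After component 4 (R=0.8361): product = 0.5652
After component 5 (R=0.9211): product = 0.5206
R_sys = 0.5206

0.5206


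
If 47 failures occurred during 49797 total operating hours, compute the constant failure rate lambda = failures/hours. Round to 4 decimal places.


failures = 47
total_hours = 49797
lambda = 47 / 49797
lambda = 0.0009

0.0009


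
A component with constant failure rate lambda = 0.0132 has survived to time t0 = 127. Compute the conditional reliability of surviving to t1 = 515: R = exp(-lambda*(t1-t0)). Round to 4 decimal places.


lambda = 0.0132
t0 = 127, t1 = 515
t1 - t0 = 388
lambda * (t1-t0) = 0.0132 * 388 = 5.1216
R = exp(-5.1216)
R = 0.006

0.006


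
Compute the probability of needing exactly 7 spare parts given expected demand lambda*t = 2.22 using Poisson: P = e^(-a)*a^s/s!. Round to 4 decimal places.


a = 2.22, s = 7
e^(-a) = e^(-2.22) = 0.1086
a^s = 2.22^7 = 265.7485
s! = 5040
P = 0.1086 * 265.7485 / 5040
P = 0.0057

0.0057


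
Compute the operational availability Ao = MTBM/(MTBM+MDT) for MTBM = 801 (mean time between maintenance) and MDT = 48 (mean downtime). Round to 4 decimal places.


MTBM = 801
MDT = 48
MTBM + MDT = 849
Ao = 801 / 849
Ao = 0.9435

0.9435


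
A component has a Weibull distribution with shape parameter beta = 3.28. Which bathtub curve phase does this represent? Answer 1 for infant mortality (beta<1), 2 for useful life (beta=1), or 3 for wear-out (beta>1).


beta = 3.28
Compare beta to 1:
beta < 1 => infant mortality (phase 1)
beta = 1 => useful life (phase 2)
beta > 1 => wear-out (phase 3)
Since beta = 3.28, this is wear-out (increasing failure rate)
Phase = 3

3


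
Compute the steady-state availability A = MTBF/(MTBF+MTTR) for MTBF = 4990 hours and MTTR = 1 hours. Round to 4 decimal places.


MTBF = 4990
MTTR = 1
MTBF + MTTR = 4991
A = 4990 / 4991
A = 0.9998

0.9998


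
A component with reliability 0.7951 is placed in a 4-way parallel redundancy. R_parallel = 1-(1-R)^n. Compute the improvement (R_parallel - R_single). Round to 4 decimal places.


R_single = 0.7951, n = 4
1 - R_single = 0.2049
(1 - R_single)^n = 0.2049^4 = 0.0018
R_parallel = 1 - 0.0018 = 0.9982
Improvement = 0.9982 - 0.7951
Improvement = 0.2031

0.2031


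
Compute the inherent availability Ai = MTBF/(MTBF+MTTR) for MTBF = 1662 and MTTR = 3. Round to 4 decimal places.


MTBF = 1662
MTTR = 3
MTBF + MTTR = 1665
Ai = 1662 / 1665
Ai = 0.9982

0.9982


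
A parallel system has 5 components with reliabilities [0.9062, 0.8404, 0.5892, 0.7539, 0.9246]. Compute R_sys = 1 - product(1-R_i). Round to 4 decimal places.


Components: [0.9062, 0.8404, 0.5892, 0.7539, 0.9246]
(1 - 0.9062) = 0.0938, running product = 0.0938
(1 - 0.8404) = 0.1596, running product = 0.015
(1 - 0.5892) = 0.4108, running product = 0.0061
(1 - 0.7539) = 0.2461, running product = 0.0015
(1 - 0.9246) = 0.0754, running product = 0.0001
Product of (1-R_i) = 0.0001
R_sys = 1 - 0.0001 = 0.9999

0.9999


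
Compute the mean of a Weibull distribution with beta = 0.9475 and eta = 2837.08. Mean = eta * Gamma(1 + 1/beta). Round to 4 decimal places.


beta = 0.9475, eta = 2837.08
1/beta = 1.0554
1 + 1/beta = 2.0554
Gamma(2.0554) = 1.0247
Mean = 2837.08 * 1.0247
Mean = 2907.1702

2907.1702


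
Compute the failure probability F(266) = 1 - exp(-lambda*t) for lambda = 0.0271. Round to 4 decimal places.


lambda = 0.0271, t = 266
lambda * t = 7.2086
exp(-7.2086) = 0.0007
F(t) = 1 - 0.0007
F(t) = 0.9993

0.9993


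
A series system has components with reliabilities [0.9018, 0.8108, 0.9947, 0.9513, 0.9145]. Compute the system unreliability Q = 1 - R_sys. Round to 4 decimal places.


Components: [0.9018, 0.8108, 0.9947, 0.9513, 0.9145]
After component 1: product = 0.9018
After component 2: product = 0.7312
After component 3: product = 0.7273
After component 4: product = 0.6919
After component 5: product = 0.6327
R_sys = 0.6327
Q = 1 - 0.6327 = 0.3673

0.3673


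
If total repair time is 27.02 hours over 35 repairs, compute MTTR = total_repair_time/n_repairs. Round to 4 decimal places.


total_repair_time = 27.02
n_repairs = 35
MTTR = 27.02 / 35
MTTR = 0.772

0.772


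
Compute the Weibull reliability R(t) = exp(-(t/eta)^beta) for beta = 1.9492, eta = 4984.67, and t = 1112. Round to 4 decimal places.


beta = 1.9492, eta = 4984.67, t = 1112
t/eta = 1112 / 4984.67 = 0.2231
(t/eta)^beta = 0.2231^1.9492 = 0.0537
R(t) = exp(-0.0537)
R(t) = 0.9477

0.9477


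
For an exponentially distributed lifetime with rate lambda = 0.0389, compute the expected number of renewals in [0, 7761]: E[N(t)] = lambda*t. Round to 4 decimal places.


lambda = 0.0389
t = 7761
E[N(t)] = lambda * t
E[N(t)] = 0.0389 * 7761
E[N(t)] = 301.9029

301.9029


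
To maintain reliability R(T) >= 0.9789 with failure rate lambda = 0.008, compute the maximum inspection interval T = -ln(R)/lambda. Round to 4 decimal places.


R_target = 0.9789
lambda = 0.008
-ln(0.9789) = 0.0213
T = 0.0213 / 0.008
T = 2.6657

2.6657


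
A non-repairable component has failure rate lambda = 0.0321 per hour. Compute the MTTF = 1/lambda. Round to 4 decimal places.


lambda = 0.0321
MTTF = 1 / 0.0321
MTTF = 31.1526

31.1526


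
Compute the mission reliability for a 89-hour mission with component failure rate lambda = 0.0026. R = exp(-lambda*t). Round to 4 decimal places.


lambda = 0.0026
mission_time = 89
lambda * t = 0.0026 * 89 = 0.2314
R = exp(-0.2314)
R = 0.7934

0.7934


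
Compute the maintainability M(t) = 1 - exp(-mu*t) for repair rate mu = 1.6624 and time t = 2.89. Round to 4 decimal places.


mu = 1.6624, t = 2.89
mu * t = 1.6624 * 2.89 = 4.8043
exp(-4.8043) = 0.0082
M(t) = 1 - 0.0082
M(t) = 0.9918

0.9918


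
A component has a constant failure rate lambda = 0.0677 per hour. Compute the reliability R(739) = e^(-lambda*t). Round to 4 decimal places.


lambda = 0.0677
t = 739
lambda * t = 50.0303
R(t) = e^(-50.0303)
R(t) = 0.0

0.0


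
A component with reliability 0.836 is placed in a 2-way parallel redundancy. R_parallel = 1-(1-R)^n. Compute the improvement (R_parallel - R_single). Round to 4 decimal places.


R_single = 0.836, n = 2
1 - R_single = 0.164
(1 - R_single)^n = 0.164^2 = 0.0269
R_parallel = 1 - 0.0269 = 0.9731
Improvement = 0.9731 - 0.836
Improvement = 0.1371

0.1371


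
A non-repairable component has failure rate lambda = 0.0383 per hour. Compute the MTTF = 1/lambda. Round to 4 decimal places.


lambda = 0.0383
MTTF = 1 / 0.0383
MTTF = 26.1097

26.1097


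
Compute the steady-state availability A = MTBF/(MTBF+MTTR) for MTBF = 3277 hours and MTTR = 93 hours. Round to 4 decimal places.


MTBF = 3277
MTTR = 93
MTBF + MTTR = 3370
A = 3277 / 3370
A = 0.9724

0.9724


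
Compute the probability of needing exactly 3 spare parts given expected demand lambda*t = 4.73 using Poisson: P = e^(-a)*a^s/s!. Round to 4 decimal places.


a = 4.73, s = 3
e^(-a) = e^(-4.73) = 0.0088
a^s = 4.73^3 = 105.8238
s! = 6
P = 0.0088 * 105.8238 / 6
P = 0.1557

0.1557


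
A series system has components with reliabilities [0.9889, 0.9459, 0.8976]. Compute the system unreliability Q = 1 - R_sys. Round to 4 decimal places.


Components: [0.9889, 0.9459, 0.8976]
After component 1: product = 0.9889
After component 2: product = 0.9354
After component 3: product = 0.8396
R_sys = 0.8396
Q = 1 - 0.8396 = 0.1604

0.1604


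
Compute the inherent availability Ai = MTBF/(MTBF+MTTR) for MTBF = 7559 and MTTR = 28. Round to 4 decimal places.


MTBF = 7559
MTTR = 28
MTBF + MTTR = 7587
Ai = 7559 / 7587
Ai = 0.9963

0.9963


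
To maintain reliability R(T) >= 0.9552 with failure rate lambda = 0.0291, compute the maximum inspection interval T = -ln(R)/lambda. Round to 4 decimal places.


R_target = 0.9552
lambda = 0.0291
-ln(0.9552) = 0.0458
T = 0.0458 / 0.0291
T = 1.5751

1.5751


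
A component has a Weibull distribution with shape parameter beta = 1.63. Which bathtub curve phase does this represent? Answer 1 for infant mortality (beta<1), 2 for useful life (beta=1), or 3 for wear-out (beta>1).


beta = 1.63
Compare beta to 1:
beta < 1 => infant mortality (phase 1)
beta = 1 => useful life (phase 2)
beta > 1 => wear-out (phase 3)
Since beta = 1.63, this is wear-out (increasing failure rate)
Phase = 3

3


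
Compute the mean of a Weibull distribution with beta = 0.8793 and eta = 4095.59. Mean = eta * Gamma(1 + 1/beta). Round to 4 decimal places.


beta = 0.8793, eta = 4095.59
1/beta = 1.1373
1 + 1/beta = 2.1373
Gamma(2.1373) = 1.066
Mean = 4095.59 * 1.066
Mean = 4366.0318

4366.0318


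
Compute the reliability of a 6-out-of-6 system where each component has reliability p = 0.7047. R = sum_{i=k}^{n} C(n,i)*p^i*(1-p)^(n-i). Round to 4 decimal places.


k = 6, n = 6, p = 0.7047
i=6: C(6,6)=1 * 0.7047^6 * 0.2953^0 = 0.1225
R = sum of terms = 0.1225

0.1225


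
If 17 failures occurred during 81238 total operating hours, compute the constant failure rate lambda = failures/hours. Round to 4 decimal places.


failures = 17
total_hours = 81238
lambda = 17 / 81238
lambda = 0.0002

0.0002


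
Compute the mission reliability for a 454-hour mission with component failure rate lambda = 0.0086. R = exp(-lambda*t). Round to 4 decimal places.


lambda = 0.0086
mission_time = 454
lambda * t = 0.0086 * 454 = 3.9044
R = exp(-3.9044)
R = 0.0202

0.0202


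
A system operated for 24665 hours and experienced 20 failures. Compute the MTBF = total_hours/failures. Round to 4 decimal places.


total_hours = 24665
failures = 20
MTBF = 24665 / 20
MTBF = 1233.25

1233.25


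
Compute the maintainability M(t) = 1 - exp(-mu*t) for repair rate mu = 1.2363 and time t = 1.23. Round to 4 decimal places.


mu = 1.2363, t = 1.23
mu * t = 1.2363 * 1.23 = 1.5206
exp(-1.5206) = 0.2186
M(t) = 1 - 0.2186
M(t) = 0.7814

0.7814


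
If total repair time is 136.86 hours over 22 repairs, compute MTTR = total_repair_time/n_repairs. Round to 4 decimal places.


total_repair_time = 136.86
n_repairs = 22
MTTR = 136.86 / 22
MTTR = 6.2209

6.2209


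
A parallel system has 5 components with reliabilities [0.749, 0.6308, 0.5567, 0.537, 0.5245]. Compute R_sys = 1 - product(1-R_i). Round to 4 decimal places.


Components: [0.749, 0.6308, 0.5567, 0.537, 0.5245]
(1 - 0.749) = 0.251, running product = 0.251
(1 - 0.6308) = 0.3692, running product = 0.0927
(1 - 0.5567) = 0.4433, running product = 0.0411
(1 - 0.537) = 0.463, running product = 0.019
(1 - 0.5245) = 0.4755, running product = 0.009
Product of (1-R_i) = 0.009
R_sys = 1 - 0.009 = 0.991

0.991


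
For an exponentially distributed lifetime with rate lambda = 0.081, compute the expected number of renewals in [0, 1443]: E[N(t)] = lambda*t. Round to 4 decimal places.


lambda = 0.081
t = 1443
E[N(t)] = lambda * t
E[N(t)] = 0.081 * 1443
E[N(t)] = 116.883

116.883


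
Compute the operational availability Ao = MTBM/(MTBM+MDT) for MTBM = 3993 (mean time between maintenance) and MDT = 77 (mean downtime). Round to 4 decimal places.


MTBM = 3993
MDT = 77
MTBM + MDT = 4070
Ao = 3993 / 4070
Ao = 0.9811

0.9811


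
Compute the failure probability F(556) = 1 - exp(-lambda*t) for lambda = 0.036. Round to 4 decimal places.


lambda = 0.036, t = 556
lambda * t = 20.016
exp(-20.016) = 0.0
F(t) = 1 - 0.0
F(t) = 1.0

1.0


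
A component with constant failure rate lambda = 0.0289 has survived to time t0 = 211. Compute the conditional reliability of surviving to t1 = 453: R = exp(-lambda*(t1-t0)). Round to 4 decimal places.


lambda = 0.0289
t0 = 211, t1 = 453
t1 - t0 = 242
lambda * (t1-t0) = 0.0289 * 242 = 6.9938
R = exp(-6.9938)
R = 0.0009

0.0009


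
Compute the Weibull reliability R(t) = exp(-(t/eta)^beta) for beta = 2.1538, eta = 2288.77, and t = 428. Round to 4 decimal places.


beta = 2.1538, eta = 2288.77, t = 428
t/eta = 428 / 2288.77 = 0.187
(t/eta)^beta = 0.187^2.1538 = 0.027
R(t) = exp(-0.027)
R(t) = 0.9733

0.9733


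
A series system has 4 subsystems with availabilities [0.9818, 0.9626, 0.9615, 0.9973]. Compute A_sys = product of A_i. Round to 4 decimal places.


Subsystems: [0.9818, 0.9626, 0.9615, 0.9973]
After subsystem 1 (A=0.9818): product = 0.9818
After subsystem 2 (A=0.9626): product = 0.9451
After subsystem 3 (A=0.9615): product = 0.9087
After subsystem 4 (A=0.9973): product = 0.9062
A_sys = 0.9062

0.9062


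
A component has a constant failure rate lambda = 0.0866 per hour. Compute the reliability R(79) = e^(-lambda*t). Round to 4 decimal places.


lambda = 0.0866
t = 79
lambda * t = 6.8414
R(t) = e^(-6.8414)
R(t) = 0.0011

0.0011
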